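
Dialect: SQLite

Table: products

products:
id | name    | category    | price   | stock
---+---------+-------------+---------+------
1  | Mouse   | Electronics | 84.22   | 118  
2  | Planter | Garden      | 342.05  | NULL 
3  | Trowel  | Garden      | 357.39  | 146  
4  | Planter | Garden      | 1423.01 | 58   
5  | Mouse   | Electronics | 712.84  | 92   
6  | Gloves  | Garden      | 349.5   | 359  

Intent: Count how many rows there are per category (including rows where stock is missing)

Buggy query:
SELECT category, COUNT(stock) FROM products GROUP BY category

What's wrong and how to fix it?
Bug: COUNT(stock) skips NULLs, so groups with missing stock are undercounted

Fix: Use COUNT(*) to count all rows regardless of NULL

Corrected query:
SELECT category, COUNT(*) FROM products GROUP BY category

Result:
category    | COUNT(*)
------------+---------
Electronics | 2       
Garden      | 4       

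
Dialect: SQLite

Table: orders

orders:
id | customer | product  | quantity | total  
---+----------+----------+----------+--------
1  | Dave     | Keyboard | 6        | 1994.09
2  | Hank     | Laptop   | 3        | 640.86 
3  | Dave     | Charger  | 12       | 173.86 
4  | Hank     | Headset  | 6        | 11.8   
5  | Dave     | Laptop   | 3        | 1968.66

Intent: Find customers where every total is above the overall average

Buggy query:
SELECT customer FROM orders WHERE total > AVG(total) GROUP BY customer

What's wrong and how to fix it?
Bug: WHERE evaluates per row before aggregation, so AVG() is unavailable

Fix: Compute the overall average in a scalar subquery and compare each group's MIN against it in HAVING

Corrected query:
SELECT customer FROM orders GROUP BY customer HAVING MIN(total) > (SELECT AVG(total) FROM orders)

Result:
(no rows)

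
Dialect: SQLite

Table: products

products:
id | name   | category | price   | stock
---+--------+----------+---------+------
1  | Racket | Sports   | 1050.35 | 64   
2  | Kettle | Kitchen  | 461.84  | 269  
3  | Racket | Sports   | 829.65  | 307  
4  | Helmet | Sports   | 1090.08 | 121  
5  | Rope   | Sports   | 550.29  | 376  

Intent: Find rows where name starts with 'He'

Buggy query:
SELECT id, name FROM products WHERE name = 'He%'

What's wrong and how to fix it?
Bug: '=' compares the literal string including the % character; pattern matching needs LIKE

Fix: Replace '=' with LIKE so 'He%' is treated as a pattern

Corrected query:
SELECT id, name FROM products WHERE name LIKE 'He%'

Result:
id | name  
---+-------
4  | Helmet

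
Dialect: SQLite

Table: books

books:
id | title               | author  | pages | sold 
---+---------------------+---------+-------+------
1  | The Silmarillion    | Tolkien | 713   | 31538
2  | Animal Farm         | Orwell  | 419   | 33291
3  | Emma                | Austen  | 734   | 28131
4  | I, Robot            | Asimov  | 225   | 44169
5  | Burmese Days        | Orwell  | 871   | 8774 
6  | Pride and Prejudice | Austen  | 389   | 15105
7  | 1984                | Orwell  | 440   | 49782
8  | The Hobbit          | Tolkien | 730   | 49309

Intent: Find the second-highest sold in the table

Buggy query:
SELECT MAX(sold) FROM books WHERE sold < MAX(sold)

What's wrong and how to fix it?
Bug: MAX(sold) on the right of the comparison is an aggregate-in-WHERE error

Fix: Compute the overall MAX in a subquery, then take MAX of rows below it

Corrected query:
SELECT MAX(sold) FROM books WHERE sold < (SELECT MAX(sold) FROM books)

Result:
MAX(sold)
---------
49309    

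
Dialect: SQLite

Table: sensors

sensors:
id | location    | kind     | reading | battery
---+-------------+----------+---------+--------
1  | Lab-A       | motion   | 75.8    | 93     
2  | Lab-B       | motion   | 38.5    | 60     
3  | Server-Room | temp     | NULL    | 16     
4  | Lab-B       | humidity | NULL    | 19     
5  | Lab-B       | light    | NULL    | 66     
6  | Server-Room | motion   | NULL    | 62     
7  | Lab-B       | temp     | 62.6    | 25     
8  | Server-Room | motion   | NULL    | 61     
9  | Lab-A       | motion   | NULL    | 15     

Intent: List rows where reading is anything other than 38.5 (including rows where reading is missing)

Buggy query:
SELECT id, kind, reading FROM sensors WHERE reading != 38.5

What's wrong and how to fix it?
Bug: 'reading != 38.5' is unknown when reading is NULL, so NULL rows are silently excluded

Fix: Handle NULL separately with IS NULL alongside the inequality

Corrected query:
SELECT id, kind, reading FROM sensors WHERE reading != 38.5 OR reading IS NULL

Result:
id | kind     | reading
---+----------+--------
1  | motion   | 75.8   
3  | temp     | NULL   
4  | humidity | NULL   
5  | light    | NULL   
6  | motion   | NULL   
7  | temp     | 62.6   
8  | motion   | NULL   
9  | motion   | NULL   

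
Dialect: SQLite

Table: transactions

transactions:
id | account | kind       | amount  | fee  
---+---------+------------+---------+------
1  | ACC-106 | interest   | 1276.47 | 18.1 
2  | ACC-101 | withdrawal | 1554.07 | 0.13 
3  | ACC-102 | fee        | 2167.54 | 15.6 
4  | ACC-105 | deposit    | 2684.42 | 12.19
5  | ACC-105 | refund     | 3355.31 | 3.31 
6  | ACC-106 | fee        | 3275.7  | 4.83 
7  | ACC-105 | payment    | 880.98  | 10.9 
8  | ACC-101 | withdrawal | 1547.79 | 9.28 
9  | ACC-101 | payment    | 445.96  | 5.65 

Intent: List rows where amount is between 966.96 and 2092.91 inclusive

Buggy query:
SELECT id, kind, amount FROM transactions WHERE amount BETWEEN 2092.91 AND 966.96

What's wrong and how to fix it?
Bug: The bounds are reversed; BETWEEN a AND b requires a <= b to match anything

Fix: Write BETWEEN 966.96 AND 2092.91

Corrected query:
SELECT id, kind, amount FROM transactions WHERE amount BETWEEN 966.96 AND 2092.91

Result:
id | kind       | amount 
---+------------+--------
1  | interest   | 1276.47
2  | withdrawal | 1554.07
8  | withdrawal | 1547.79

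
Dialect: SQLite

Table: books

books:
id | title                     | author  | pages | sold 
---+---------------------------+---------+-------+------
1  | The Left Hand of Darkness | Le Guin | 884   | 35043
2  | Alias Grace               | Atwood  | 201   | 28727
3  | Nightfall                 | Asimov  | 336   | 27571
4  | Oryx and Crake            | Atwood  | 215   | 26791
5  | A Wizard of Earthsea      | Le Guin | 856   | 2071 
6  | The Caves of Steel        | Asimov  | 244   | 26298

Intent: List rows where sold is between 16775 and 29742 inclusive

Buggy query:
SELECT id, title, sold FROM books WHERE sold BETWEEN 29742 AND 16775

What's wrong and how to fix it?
Bug: The bounds are reversed; BETWEEN a AND b requires a <= b to match anything

Fix: Swap the bounds so the smaller value comes first

Corrected query:
SELECT id, title, sold FROM books WHERE sold BETWEEN 16775 AND 29742

Result:
id | title              | sold 
---+--------------------+------
2  | Alias Grace        | 28727
3  | Nightfall          | 27571
4  | Oryx and Crake     | 26791
6  | The Caves of Steel | 26298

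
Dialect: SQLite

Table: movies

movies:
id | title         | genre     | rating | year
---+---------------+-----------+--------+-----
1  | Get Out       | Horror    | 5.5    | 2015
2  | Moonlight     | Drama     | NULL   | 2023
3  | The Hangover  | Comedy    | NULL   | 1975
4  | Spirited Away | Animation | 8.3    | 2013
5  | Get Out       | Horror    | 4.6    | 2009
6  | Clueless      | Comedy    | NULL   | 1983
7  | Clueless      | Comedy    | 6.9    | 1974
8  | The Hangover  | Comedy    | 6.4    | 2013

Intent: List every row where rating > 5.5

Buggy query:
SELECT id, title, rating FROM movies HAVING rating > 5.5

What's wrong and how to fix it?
Bug: This is a non-aggregate query (no GROUP BY, no aggregates), so in SQLite the HAVING clause is invalid here; a row-level condition belongs in WHERE

Fix: Use WHERE for row-level filtering

Corrected query:
SELECT id, title, rating FROM movies WHERE rating > 5.5

Result:
id | title         | rating
---+---------------+-------
4  | Spirited Away | 8.3   
7  | Clueless      | 6.9   
8  | The Hangover  | 6.4   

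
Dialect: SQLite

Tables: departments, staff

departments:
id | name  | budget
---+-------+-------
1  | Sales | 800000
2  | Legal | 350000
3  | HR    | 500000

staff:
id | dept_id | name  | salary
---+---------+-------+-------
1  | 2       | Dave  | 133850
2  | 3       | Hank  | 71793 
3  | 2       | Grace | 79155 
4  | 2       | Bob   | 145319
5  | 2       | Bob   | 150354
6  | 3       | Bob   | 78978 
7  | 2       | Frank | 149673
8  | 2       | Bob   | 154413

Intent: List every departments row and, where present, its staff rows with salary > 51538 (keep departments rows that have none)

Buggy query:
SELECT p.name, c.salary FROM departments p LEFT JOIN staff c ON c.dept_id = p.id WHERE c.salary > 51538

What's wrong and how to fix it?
Bug: Filtering c.salary in WHERE discards the NULL rows produced by LEFT JOIN, turning it into an inner join

Fix: Put 'c.salary > 51538' in the JOIN's ON clause instead of WHERE

Corrected query:
SELECT p.name, c.salary FROM departments p LEFT JOIN staff c ON c.dept_id = p.id AND c.salary > 51538

Result:
name  | salary
------+-------
Sales | NULL  
Legal | 79155 
Legal | 133850
Legal | 145319
Legal | 149673
Legal | 150354
Legal | 154413
HR    | 71793 
HR    | 78978 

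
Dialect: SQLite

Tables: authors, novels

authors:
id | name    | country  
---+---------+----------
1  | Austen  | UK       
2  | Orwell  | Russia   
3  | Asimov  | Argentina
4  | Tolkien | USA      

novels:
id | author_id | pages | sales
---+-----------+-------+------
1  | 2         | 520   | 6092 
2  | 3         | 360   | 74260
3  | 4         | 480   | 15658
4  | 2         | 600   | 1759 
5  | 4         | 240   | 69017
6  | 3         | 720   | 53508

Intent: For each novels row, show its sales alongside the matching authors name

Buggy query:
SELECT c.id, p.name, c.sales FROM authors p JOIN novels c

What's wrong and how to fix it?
Bug: Missing join condition: each novels row is matched to all authors rows instead of just its own

Fix: Specify the join condition linking the foreign key to the parent id

Corrected query:
SELECT c.id, p.name, c.sales FROM authors p JOIN novels c ON c.author_id = p.id

Result:
id | name    | sales
---+---------+------
1  | Orwell  | 6092 
2  | Asimov  | 74260
3  | Tolkien | 15658
4  | Orwell  | 1759 
5  | Tolkien | 69017
6  | Asimov  | 53508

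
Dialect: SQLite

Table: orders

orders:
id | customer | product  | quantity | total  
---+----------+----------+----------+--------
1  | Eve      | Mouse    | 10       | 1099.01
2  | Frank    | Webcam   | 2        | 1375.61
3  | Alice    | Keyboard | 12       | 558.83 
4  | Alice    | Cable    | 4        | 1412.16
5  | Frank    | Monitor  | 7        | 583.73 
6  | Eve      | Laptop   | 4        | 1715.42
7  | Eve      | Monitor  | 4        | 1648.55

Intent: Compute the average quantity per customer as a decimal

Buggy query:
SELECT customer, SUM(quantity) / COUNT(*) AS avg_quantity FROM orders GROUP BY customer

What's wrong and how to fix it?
Bug: SUM(quantity) and COUNT(*) are both integers; the division truncates the fractional part

Fix: Cast one side to REAL so the division keeps the fractional part

Corrected query:
SELECT customer, SUM(quantity) * 1.0 / COUNT(*) AS avg_quantity FROM orders GROUP BY customer

Result:
customer | avg_quantity
---------+-------------
Alice    | 8           
Eve      | 6           
Frank    | 4.5         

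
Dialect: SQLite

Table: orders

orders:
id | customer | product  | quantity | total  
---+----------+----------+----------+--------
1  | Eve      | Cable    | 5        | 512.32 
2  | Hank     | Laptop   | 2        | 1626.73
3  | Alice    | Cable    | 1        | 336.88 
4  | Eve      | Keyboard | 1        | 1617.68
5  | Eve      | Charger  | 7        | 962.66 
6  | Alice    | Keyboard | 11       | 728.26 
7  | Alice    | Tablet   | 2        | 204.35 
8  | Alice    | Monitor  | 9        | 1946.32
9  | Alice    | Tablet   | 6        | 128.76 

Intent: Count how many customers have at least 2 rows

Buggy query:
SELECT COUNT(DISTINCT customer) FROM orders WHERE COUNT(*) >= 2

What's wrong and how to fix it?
Bug: COUNT(*) cannot appear in WHERE; the per-group count doesn't exist yet

Fix: Group first with HAVING COUNT(*) >= 2, then COUNT the resulting groups

Corrected query:
SELECT COUNT(*) FROM (SELECT customer FROM orders GROUP BY customer HAVING COUNT(*) >= 2)

Result:
COUNT(*)
--------
2       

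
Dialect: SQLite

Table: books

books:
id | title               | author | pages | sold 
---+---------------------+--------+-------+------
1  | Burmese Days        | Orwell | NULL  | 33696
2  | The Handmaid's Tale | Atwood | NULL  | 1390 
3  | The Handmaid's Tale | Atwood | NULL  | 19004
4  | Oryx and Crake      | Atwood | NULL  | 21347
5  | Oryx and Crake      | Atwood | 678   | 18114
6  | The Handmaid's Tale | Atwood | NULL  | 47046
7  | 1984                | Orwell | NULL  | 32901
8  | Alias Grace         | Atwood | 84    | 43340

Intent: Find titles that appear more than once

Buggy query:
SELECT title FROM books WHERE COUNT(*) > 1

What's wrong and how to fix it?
Bug: WHERE can't reference COUNT(*); aggregates are computed after WHERE

Fix: Group first, then use HAVING for the count condition

Corrected query:
SELECT title FROM books GROUP BY title HAVING COUNT(*) > 1

Result:
title              
-------------------
Oryx and Crake     
The Handmaid's Tale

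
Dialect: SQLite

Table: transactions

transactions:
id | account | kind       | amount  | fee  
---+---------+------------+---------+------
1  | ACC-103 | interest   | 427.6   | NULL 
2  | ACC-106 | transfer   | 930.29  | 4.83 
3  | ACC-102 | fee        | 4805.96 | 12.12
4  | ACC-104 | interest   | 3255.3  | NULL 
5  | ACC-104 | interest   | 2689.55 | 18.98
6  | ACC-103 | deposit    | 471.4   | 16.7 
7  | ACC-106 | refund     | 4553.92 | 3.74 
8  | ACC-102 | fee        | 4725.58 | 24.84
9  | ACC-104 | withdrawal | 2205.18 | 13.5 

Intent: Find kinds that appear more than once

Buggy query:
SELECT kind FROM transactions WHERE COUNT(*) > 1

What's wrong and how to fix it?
Bug: COUNT(*) is an aggregate and cannot be used in WHERE

Fix: GROUP BY kind, then filter groups with HAVING COUNT(*) > 1

Corrected query:
SELECT kind FROM transactions GROUP BY kind HAVING COUNT(*) > 1

Result:
kind    
--------
fee     
interest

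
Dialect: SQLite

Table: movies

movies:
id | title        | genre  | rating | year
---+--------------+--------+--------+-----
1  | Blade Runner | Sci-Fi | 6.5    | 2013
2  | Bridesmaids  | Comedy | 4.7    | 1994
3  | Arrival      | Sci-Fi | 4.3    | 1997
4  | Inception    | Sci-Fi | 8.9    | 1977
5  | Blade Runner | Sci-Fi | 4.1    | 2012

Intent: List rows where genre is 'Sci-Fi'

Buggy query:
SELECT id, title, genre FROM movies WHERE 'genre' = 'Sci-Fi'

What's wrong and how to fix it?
Bug: 'genre' in single quotes is a string literal, not the column; the comparison is literal-vs-literal and never true

Fix: Remove the quotes around the column name (or use double quotes for an identifier)

Corrected query:
SELECT id, title, genre FROM movies WHERE genre = 'Sci-Fi'

Result:
id | title        | genre 
---+--------------+-------
1  | Blade Runner | Sci-Fi
3  | Arrival      | Sci-Fi
4  | Inception    | Sci-Fi
5  | Blade Runner | Sci-Fi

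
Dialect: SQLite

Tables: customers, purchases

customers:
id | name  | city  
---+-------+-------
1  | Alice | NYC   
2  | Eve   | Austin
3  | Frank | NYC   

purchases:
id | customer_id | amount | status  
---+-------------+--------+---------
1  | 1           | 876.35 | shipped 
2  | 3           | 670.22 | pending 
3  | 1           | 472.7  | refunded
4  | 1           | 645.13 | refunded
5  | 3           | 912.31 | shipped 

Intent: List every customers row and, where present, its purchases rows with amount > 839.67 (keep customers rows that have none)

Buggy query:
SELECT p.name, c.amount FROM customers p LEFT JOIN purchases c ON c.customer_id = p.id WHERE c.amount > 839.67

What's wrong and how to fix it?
Bug: Filtering c.amount in WHERE discards the NULL rows produced by LEFT JOIN, turning it into an inner join

Fix: Move the right-table condition into the ON clause so unmatched parents are kept

Corrected query:
SELECT p.name, c.amount FROM customers p LEFT JOIN purchases c ON c.customer_id = p.id AND c.amount > 839.67

Result:
name  | amount
------+-------
Alice | 876.35
Eve   | NULL  
Frank | 912.31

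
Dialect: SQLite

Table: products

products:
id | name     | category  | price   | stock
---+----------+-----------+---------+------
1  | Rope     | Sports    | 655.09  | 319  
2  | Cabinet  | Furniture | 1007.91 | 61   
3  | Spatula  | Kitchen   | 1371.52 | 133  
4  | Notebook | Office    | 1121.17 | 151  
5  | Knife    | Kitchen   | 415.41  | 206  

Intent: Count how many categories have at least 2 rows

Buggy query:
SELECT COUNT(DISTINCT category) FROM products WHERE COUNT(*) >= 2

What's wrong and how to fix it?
Bug: WHERE filters individual rows, not groups, so a group-level COUNT is invalid there

Fix: Use a subquery that GROUPs and filters with HAVING, then count its rows

Corrected query:
SELECT COUNT(*) FROM (SELECT category FROM products GROUP BY category HAVING COUNT(*) >= 2)

Result:
COUNT(*)
--------
1       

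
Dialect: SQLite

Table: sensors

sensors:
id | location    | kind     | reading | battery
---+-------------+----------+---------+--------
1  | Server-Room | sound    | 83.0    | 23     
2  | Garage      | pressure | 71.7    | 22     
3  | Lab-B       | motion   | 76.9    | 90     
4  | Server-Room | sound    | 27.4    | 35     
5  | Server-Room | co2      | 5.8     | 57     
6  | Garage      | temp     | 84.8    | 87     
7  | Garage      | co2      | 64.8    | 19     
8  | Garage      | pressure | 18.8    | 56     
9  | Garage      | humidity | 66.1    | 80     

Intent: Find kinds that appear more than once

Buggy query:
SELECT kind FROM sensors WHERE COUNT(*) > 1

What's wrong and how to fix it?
Bug: WHERE can't reference COUNT(*); aggregates are computed after WHERE

Fix: Group first, then use HAVING for the count condition

Corrected query:
SELECT kind FROM sensors GROUP BY kind HAVING COUNT(*) > 1

Result:
kind    
--------
co2     
pressure
sound   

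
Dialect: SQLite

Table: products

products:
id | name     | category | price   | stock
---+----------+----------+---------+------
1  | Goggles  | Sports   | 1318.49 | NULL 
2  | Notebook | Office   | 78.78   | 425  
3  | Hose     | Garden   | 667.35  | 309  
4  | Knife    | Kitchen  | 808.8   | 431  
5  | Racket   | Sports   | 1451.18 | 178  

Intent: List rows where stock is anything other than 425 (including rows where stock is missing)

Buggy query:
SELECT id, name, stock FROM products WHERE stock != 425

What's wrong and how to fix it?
Bug: 'stock != 425' is unknown when stock is NULL, so NULL rows are silently excluded

Fix: Add an explicit OR stock IS NULL to include the missing-value rows

Corrected query:
SELECT id, name, stock FROM products WHERE stock != 425 OR stock IS NULL

Result:
id | name    | stock
---+---------+------
1  | Goggles | NULL 
3  | Hose    | 309  
4  | Knife   | 431  
5  | Racket  | 178  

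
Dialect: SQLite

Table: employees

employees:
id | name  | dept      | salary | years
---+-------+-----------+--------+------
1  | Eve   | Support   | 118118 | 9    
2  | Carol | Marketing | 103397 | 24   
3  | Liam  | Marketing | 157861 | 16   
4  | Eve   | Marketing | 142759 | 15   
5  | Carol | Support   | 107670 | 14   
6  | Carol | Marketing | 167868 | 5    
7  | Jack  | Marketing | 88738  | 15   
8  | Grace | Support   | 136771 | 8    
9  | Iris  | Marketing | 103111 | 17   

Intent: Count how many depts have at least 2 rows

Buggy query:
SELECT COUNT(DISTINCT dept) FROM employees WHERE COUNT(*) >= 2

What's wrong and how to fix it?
Bug: COUNT(*) cannot appear in WHERE; the per-group count doesn't exist yet

Fix: Use a subquery that GROUPs and filters with HAVING, then count its rows

Corrected query:
SELECT COUNT(*) FROM (SELECT dept FROM employees GROUP BY dept HAVING COUNT(*) >= 2)

Result:
COUNT(*)
--------
2       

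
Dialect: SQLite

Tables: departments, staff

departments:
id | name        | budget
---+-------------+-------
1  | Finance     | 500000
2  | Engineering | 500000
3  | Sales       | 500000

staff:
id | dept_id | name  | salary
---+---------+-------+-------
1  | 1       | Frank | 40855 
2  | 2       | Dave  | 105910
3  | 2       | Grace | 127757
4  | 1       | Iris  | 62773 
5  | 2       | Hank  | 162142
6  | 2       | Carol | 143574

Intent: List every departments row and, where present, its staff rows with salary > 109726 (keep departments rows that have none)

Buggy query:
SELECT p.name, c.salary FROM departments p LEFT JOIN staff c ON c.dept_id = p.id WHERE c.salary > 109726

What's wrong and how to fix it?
Bug: A WHERE condition on the right-hand table after LEFT JOIN drops unmatched parents

Fix: Move the right-table condition into the ON clause so unmatched parents are kept

Corrected query:
SELECT p.name, c.salary FROM departments p LEFT JOIN staff c ON c.dept_id = p.id AND c.salary > 109726

Result:
name        | salary
------------+-------
Finance     | NULL  
Engineering | 127757
Engineering | 143574
Engineering | 162142
Sales       | NULL  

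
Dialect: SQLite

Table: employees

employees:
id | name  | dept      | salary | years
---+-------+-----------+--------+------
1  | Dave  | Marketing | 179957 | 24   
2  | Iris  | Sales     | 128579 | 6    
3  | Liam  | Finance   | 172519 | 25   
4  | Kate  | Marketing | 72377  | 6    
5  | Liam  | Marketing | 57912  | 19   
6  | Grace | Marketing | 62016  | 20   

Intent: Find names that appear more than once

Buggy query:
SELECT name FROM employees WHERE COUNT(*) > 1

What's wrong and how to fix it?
Bug: COUNT(*) is an aggregate and cannot be used in WHERE

Fix: GROUP BY name, then filter groups with HAVING COUNT(*) > 1

Corrected query:
SELECT name FROM employees GROUP BY name HAVING COUNT(*) > 1

Result:
name
----
Liam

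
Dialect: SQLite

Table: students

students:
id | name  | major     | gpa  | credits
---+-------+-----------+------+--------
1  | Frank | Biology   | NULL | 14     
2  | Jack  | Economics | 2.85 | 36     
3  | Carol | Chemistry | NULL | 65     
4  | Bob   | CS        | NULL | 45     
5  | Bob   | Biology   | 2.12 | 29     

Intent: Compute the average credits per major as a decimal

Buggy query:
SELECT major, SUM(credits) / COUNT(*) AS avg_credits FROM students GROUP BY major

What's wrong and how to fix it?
Bug: Both operands are integers, so '/' performs integer division and truncates

Fix: Cast one side to REAL so the division keeps the fractional part

Corrected query:
SELECT major, SUM(credits) * 1.0 / COUNT(*) AS avg_credits FROM students GROUP BY major

Result:
major     | avg_credits
----------+------------
Biology   | 21.5       
CS        | 45         
Chemistry | 65         
Economics | 36         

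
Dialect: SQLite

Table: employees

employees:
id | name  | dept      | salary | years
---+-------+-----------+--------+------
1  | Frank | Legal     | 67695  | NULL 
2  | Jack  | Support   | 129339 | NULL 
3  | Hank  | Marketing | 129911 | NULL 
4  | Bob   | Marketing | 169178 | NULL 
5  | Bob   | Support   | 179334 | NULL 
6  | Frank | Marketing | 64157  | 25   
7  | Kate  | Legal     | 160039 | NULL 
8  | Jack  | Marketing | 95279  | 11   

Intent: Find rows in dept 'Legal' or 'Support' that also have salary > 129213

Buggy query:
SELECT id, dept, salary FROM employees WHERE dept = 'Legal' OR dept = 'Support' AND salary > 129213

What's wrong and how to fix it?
Bug: Without parentheses, AND is evaluated before OR, so the salary filter only applies to the 'Support' branch

Fix: Add parentheses around the OR so the AND applies to both alternatives

Corrected query:
SELECT id, dept, salary FROM employees WHERE (dept = 'Legal' OR dept = 'Support') AND salary > 129213

Result:
id | dept    | salary
---+---------+-------
2  | Support | 129339
5  | Support | 179334
7  | Legal   | 160039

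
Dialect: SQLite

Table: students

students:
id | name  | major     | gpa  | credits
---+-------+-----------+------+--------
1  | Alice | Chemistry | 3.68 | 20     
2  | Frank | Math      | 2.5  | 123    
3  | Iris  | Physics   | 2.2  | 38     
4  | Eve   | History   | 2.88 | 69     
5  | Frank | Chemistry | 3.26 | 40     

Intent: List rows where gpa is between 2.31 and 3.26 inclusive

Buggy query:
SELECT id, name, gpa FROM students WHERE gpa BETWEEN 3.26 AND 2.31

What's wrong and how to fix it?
Bug: BETWEEN expects the lower bound first; with 3.26 AND 2.31 the range is empty

Fix: Swap the bounds so the smaller value comes first

Corrected query:
SELECT id, name, gpa FROM students WHERE gpa BETWEEN 2.31 AND 3.26

Result:
id | name  | gpa 
---+-------+-----
2  | Frank | 2.5 
4  | Eve   | 2.88
5  | Frank | 3.26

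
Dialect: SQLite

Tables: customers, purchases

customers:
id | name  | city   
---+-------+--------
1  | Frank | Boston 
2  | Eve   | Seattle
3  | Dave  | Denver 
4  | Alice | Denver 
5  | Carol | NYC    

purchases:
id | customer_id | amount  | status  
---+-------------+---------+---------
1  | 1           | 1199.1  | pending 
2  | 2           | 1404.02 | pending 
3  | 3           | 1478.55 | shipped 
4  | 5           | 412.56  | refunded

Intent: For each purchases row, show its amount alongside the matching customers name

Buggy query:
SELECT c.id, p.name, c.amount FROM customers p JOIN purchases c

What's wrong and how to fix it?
Bug: Missing join condition: each purchases row is matched to all customers rows instead of just its own

Fix: Add ON c.customer_id = p.id to the JOIN

Corrected query:
SELECT c.id, p.name, c.amount FROM customers p JOIN purchases c ON c.customer_id = p.id

Result:
id | name  | amount 
---+-------+--------
1  | Frank | 1199.1 
2  | Eve   | 1404.02
3  | Dave  | 1478.55
4  | Carol | 412.56 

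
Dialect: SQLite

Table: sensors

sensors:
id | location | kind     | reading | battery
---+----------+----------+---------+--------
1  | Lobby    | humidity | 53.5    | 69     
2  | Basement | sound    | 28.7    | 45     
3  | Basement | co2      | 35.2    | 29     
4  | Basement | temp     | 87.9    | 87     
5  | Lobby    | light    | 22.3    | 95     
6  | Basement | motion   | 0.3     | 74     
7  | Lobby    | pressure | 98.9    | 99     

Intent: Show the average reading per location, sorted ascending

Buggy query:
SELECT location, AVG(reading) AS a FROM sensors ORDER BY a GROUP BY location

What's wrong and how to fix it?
Bug: ORDER BY appears before GROUP BY; SQL clause order requires GROUP BY first

Fix: Move ORDER BY to the end, after GROUP BY

Corrected query:
SELECT location, AVG(reading) AS a FROM sensors GROUP BY location ORDER BY a

Result:
location | a        
---------+----------
Basement | 38.025   
Lobby    | 58.233333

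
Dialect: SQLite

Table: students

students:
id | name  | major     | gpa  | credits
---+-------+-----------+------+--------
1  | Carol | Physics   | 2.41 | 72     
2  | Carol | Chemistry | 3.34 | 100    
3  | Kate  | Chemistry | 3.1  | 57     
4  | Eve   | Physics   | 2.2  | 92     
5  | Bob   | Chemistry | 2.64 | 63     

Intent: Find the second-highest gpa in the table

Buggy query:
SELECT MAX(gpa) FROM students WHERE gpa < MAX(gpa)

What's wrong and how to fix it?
Bug: The inner MAX is an aggregate inside WHERE, which is not allowed

Fix: Put the inner MAX in a scalar subquery

Corrected query:
SELECT MAX(gpa) FROM students WHERE gpa < (SELECT MAX(gpa) FROM students)

Result:
MAX(gpa)
--------
3.1     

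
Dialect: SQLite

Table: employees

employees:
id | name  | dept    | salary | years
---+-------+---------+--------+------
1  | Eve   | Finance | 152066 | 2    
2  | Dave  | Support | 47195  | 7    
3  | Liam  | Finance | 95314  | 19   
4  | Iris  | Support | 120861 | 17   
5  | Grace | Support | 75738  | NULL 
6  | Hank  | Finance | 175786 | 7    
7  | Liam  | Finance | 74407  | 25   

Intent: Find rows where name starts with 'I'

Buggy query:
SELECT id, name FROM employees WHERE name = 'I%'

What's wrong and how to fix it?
Bug: Wildcards only work with LIKE; '=' treats '%' as a literal character

Fix: Replace '=' with LIKE so 'I%' is treated as a pattern

Corrected query:
SELECT id, name FROM employees WHERE name LIKE 'I%'

Result:
id | name
---+-----
4  | Iris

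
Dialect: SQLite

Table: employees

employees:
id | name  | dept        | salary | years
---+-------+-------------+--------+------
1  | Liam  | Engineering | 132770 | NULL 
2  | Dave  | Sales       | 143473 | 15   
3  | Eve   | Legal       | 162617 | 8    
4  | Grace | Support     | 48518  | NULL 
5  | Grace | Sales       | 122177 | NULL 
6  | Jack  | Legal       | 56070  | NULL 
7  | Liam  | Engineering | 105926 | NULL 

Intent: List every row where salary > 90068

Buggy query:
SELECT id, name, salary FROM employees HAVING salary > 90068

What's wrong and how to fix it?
Bug: HAVING filters the output of aggregation, but this query has no GROUP BY and no aggregate functions, so SQLite rejects it (HAVING clause on a non-aggregate query); the condition here is per row

Fix: Use WHERE for row-level filtering

Corrected query:
SELECT id, name, salary FROM employees WHERE salary > 90068

Result:
id | name  | salary
---+-------+-------
1  | Liam  | 132770
2  | Dave  | 143473
3  | Eve   | 162617
5  | Grace | 122177
7  | Liam  | 105926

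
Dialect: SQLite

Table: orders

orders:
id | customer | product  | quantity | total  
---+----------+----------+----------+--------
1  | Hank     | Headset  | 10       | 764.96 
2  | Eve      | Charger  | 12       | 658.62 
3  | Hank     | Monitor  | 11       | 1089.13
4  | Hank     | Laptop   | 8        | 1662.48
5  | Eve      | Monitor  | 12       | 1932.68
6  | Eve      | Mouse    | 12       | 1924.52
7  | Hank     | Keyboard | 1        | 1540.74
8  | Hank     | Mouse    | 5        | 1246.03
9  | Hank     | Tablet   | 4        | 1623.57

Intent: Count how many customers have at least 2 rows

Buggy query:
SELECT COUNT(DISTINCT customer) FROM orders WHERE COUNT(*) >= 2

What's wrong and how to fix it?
Bug: WHERE filters individual rows, not groups, so a group-level COUNT is invalid there

Fix: Use a subquery that GROUPs and filters with HAVING, then count its rows

Corrected query:
SELECT COUNT(*) FROM (SELECT customer FROM orders GROUP BY customer HAVING COUNT(*) >= 2)

Result:
COUNT(*)
--------
2       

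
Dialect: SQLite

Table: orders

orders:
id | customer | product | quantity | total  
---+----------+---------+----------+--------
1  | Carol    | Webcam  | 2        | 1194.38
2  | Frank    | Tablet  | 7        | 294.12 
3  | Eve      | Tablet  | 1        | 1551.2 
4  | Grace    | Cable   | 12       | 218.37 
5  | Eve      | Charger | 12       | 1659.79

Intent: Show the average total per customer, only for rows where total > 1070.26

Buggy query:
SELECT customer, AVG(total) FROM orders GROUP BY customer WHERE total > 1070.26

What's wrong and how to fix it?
Bug: WHERE cannot follow GROUP BY

Fix: Move the WHERE clause before GROUP BY

Corrected query:
SELECT customer, AVG(total) FROM orders WHERE total > 1070.26 GROUP BY customer

Result:
customer | AVG(total)
---------+-----------
Carol    | 1194.38   
Eve      | 1605.495  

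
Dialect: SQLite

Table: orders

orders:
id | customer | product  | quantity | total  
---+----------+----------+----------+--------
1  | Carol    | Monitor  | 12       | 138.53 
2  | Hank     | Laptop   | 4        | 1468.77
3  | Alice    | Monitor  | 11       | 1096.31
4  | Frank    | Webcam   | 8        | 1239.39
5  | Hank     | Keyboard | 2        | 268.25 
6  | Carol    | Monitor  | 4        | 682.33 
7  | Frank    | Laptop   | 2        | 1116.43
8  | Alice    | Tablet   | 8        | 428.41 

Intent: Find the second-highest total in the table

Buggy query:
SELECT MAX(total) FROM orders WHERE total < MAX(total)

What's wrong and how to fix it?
Bug: The inner MAX is an aggregate inside WHERE, which is not allowed

Fix: Put the inner MAX in a scalar subquery

Corrected query:
SELECT MAX(total) FROM orders WHERE total < (SELECT MAX(total) FROM orders)

Result:
MAX(total)
----------
1239.39   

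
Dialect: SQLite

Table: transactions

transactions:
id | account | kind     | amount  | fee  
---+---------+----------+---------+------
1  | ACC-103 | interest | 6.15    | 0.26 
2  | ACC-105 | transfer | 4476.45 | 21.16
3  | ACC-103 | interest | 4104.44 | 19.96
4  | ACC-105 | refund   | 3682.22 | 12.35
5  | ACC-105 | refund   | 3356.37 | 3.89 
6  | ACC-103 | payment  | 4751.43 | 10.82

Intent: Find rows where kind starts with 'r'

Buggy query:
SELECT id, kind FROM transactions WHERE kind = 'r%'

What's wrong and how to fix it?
Bug: Wildcards only work with LIKE; '=' treats '%' as a literal character

Fix: Replace '=' with LIKE so 'r%' is treated as a pattern

Corrected query:
SELECT id, kind FROM transactions WHERE kind LIKE 'r%'

Result:
id | kind  
---+-------
4  | refund
5  | refund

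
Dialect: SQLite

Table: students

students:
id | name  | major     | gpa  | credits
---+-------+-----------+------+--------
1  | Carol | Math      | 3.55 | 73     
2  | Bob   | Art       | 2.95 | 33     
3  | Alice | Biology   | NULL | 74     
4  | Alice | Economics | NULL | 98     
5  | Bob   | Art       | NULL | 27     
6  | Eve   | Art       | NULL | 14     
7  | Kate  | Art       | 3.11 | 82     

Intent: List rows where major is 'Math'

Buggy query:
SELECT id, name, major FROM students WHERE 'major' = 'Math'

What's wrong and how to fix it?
Bug: 'major' in single quotes is a string literal, not the column; the comparison is literal-vs-literal and never true

Fix: Remove the quotes around the column name (or use double quotes for an identifier)

Corrected query:
SELECT id, name, major FROM students WHERE major = 'Math'

Result:
id | name  | major
---+-------+------
1  | Carol | Math 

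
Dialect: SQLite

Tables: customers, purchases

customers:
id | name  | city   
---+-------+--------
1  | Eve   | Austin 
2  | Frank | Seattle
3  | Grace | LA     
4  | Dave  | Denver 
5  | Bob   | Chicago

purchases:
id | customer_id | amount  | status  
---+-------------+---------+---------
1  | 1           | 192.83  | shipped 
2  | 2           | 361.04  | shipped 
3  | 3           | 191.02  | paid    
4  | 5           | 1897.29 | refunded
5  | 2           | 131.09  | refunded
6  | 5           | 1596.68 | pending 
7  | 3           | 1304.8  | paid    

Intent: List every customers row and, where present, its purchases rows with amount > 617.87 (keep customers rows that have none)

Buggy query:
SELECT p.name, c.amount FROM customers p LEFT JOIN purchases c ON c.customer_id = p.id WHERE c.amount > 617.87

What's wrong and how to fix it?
Bug: A WHERE condition on the right-hand table after LEFT JOIN drops unmatched parents

Fix: Move the right-table condition into the ON clause so unmatched parents are kept

Corrected query:
SELECT p.name, c.amount FROM customers p LEFT JOIN purchases c ON c.customer_id = p.id AND c.amount > 617.87

Result:
name  | amount 
------+--------
Eve   | NULL   
Frank | NULL   
Grace | 1304.8 
Dave  | NULL   
Bob   | 1596.68
Bob   | 1897.29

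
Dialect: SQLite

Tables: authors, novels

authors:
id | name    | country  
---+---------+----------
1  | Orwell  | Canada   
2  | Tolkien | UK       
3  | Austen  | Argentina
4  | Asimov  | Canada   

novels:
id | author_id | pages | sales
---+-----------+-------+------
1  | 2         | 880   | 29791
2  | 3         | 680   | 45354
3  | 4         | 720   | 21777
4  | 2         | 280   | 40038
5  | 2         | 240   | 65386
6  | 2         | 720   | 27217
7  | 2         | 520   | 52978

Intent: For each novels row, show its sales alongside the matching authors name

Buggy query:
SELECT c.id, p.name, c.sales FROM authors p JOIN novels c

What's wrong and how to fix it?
Bug: JOIN with no ON clause produces a cartesian product; every novels row pairs with every authors row

Fix: Add ON c.author_id = p.id to the JOIN

Corrected query:
SELECT c.id, p.name, c.sales FROM authors p JOIN novels c ON c.author_id = p.id

Result:
id | name    | sales
---+---------+------
1  | Tolkien | 29791
2  | Austen  | 45354
3  | Asimov  | 21777
4  | Tolkien | 40038
5  | Tolkien | 65386
6  | Tolkien | 27217
7  | Tolkien | 52978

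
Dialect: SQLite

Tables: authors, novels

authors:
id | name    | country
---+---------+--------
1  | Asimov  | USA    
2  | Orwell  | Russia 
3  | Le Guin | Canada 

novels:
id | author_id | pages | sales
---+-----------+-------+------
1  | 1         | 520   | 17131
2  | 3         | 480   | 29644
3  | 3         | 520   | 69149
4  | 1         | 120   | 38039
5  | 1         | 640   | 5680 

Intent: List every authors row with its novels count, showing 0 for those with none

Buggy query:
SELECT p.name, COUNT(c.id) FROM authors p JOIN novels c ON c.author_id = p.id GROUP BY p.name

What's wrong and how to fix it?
Bug: An inner join excludes parents with zero children

Fix: Switch to LEFT JOIN to retain unmatched parent rows

Corrected query:
SELECT p.name, COUNT(c.id) FROM authors p LEFT JOIN novels c ON c.author_id = p.id GROUP BY p.name

Result:
name    | COUNT(c.id)
--------+------------
Asimov  | 3          
Le Guin | 2          
Orwell  | 0          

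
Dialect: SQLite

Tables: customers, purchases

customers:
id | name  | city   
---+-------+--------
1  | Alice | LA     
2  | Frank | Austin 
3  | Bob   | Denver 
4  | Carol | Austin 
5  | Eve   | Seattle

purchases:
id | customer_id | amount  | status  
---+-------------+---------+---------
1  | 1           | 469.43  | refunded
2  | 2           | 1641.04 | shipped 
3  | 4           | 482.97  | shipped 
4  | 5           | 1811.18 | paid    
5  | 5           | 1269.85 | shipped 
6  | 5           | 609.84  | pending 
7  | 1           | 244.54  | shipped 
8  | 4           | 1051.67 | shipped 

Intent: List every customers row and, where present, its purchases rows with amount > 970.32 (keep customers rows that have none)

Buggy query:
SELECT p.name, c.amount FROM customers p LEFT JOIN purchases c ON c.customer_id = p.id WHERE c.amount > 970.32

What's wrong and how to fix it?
Bug: A WHERE condition on the right-hand table after LEFT JOIN drops unmatched parents

Fix: Put 'c.amount > 970.32' in the JOIN's ON clause instead of WHERE

Corrected query:
SELECT p.name, c.amount FROM customers p LEFT JOIN purchases c ON c.customer_id = p.id AND c.amount > 970.32

Result:
name  | amount 
------+--------
Alice | NULL   
Frank | 1641.04
Bob   | NULL   
Carol | 1051.67
Eve   | 1269.85
Eve   | 1811.18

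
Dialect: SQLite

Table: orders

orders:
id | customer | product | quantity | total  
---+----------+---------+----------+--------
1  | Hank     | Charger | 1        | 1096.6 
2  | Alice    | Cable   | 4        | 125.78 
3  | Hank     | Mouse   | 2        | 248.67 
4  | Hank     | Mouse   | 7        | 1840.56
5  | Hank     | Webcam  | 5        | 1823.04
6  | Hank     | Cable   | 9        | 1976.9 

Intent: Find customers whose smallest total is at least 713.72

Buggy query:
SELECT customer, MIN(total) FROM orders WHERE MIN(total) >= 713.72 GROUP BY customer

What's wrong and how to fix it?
Bug: Aggregates like MIN are computed per group after WHERE runs

Fix: Replace WHERE with HAVING after the GROUP BY

Corrected query:
SELECT customer, MIN(total) FROM orders GROUP BY customer HAVING MIN(total) >= 713.72

Result:
(no rows)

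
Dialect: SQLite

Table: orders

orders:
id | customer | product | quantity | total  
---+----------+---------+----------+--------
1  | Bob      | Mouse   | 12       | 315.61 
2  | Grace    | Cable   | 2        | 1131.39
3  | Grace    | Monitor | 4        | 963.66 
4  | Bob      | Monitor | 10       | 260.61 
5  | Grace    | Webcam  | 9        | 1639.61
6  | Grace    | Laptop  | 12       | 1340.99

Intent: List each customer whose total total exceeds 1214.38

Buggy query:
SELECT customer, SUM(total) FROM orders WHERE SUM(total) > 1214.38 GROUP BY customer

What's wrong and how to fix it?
Bug: WHERE runs before GROUP BY, so aggregates aren't available there

Fix: Move the aggregate condition to a HAVING clause

Corrected query:
SELECT customer, SUM(total) FROM orders GROUP BY customer HAVING SUM(total) > 1214.38

Result:
customer | SUM(total)
---------+-----------
Grace    | 5075.65   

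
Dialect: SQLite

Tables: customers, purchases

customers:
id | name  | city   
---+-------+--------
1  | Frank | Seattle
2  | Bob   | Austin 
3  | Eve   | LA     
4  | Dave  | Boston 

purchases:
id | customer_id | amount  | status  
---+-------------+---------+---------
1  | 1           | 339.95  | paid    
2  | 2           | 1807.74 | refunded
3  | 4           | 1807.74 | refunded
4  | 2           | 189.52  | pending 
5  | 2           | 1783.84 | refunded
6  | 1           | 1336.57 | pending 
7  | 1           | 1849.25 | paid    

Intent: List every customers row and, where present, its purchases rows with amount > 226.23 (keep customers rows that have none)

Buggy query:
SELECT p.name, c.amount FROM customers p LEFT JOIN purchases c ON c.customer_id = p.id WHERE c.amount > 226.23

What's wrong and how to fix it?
Bug: A WHERE condition on the right-hand table after LEFT JOIN drops unmatched parents

Fix: Put 'c.amount > 226.23' in the JOIN's ON clause instead of WHERE

Corrected query:
SELECT p.name, c.amount FROM customers p LEFT JOIN purchases c ON c.customer_id = p.id AND c.amount > 226.23

Result:
name  | amount 
------+--------
Frank | 339.95 
Frank | 1336.57
Frank | 1849.25
Bob   | 1783.84
Bob   | 1807.74
Eve   | NULL   
Dave  | 1807.74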